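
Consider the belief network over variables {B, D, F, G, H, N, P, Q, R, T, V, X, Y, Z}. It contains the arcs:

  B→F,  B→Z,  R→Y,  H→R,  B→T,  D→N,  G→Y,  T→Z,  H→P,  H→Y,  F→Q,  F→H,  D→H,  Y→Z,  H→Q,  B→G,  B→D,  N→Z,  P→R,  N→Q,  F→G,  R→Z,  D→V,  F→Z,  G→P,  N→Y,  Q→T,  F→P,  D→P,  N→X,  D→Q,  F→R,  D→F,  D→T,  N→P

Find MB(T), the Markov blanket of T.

{B, D, F, N, Q, R, Y, Z}

Parents of T: B, D, Q.
Children of T: Z.
For each child, the remaining parents (spouses of T):
  Z also has parents B, F, N, R, Y.
So the Markov blanket of T is {B, D, F, N, Q, R, Y, Z}.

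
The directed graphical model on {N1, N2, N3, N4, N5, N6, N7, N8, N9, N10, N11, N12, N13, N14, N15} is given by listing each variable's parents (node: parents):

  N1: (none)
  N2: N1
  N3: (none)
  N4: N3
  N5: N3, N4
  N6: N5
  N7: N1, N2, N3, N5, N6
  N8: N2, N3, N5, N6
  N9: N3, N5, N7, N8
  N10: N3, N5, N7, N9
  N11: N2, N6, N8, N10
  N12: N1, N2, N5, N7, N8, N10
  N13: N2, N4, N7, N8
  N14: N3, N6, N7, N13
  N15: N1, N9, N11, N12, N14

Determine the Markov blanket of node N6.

{N1, N2, N3, N5, N7, N8, N10, N11, N13, N14}

Recall MB(v) = parents ∪ children ∪ spouses, where spouses are the other parents of v's children.
Pa(N6) = {N5}.
Children of N6: N7, N8, N11, N14.
Other parents of N6's children:
  N7's other parents are N1, N2, N3, N5.
  N8's other parents are N2, N3, N5.
  N11's other parents are N2, N8, N10.
  N14 also has parents N3, N7, N13.
Taking the union gives {N1, N2, N3, N5, N7, N8, N10, N11, N13, N14}.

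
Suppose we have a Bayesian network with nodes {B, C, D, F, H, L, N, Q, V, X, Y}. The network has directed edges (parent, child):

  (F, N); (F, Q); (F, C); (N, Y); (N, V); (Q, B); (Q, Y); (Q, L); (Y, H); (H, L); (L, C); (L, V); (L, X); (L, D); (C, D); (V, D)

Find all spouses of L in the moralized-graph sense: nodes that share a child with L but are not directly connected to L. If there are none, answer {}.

{F, N}

Children of L: C, D, V, X.
  C also has parent F.
  V also has parent N.
  X has no other parent.
  parents(D) \ {L} = {C, V}.
Excluding nodes already adjacent to L (C, D, H, Q, V, X), the co-parent-only contribution is {F, N}.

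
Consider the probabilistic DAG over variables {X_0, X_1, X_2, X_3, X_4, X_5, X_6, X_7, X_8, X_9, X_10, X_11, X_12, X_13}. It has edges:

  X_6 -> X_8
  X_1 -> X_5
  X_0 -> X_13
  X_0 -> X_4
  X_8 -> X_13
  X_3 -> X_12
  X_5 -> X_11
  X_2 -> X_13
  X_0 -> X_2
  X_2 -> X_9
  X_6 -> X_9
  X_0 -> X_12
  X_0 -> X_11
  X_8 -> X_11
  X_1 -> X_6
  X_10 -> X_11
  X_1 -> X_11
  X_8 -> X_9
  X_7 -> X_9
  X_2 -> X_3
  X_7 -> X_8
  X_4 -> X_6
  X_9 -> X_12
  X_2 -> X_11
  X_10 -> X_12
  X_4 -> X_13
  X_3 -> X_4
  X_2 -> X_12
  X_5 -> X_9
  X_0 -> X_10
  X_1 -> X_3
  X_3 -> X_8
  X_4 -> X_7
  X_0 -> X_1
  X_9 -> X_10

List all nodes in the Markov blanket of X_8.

{X_0, X_1, X_2, X_3, X_4, X_5, X_6, X_7, X_9, X_10, X_11, X_13}

Children of X_8: X_9, X_11, X_13.
Pa(X_8) = {X_3, X_6, X_7}.
Parents of each child, excluding X_8:
  X_9: X_2, X_5, X_6, X_7
  X_11: X_0, X_1, X_2, X_5, X_10
  X_13: X_0, X_2, X_4
So the Markov blanket of X_8 is {X_0, X_1, X_2, X_3, X_4, X_5, X_6, X_7, X_9, X_10, X_11, X_13}.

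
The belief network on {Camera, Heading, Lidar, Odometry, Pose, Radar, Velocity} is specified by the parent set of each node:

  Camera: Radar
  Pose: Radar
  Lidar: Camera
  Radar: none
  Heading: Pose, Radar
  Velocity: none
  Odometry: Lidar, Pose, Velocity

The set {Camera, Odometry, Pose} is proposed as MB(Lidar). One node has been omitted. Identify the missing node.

Velocity

Pa(Lidar) = {Camera}.
Lidar's children: Odometry.
Co-parents of Lidar (other parents of its children):
  Odometry also has parents Pose, Velocity.
MB(Lidar) = {Camera, Odometry, Pose, Velocity}.
Comparing with the claimed set, Velocity is missing.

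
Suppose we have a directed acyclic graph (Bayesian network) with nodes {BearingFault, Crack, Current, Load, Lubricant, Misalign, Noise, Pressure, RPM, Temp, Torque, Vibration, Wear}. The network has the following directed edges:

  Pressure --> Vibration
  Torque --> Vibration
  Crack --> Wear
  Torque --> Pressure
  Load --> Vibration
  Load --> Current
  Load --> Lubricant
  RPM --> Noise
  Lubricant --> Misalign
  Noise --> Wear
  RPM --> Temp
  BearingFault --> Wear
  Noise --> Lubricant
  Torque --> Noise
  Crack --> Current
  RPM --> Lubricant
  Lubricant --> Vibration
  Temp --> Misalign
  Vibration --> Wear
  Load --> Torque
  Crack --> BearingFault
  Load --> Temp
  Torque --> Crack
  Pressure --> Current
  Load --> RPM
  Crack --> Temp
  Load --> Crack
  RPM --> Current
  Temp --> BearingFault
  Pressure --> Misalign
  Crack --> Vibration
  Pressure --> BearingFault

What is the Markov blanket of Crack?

By definition, MB(Crack) is built from Crack's parents, Crack's children, and the co-parents of Crack.
Crack has parents Load, Torque.
Crack has children BearingFault, Current, Temp, Vibration, Wear.
For each child, the remaining parents (spouses of Crack):
  Temp: Load, RPM
  Vibration: Load, Lubricant, Pressure, Torque
  Current: Load, Pressure, RPM
  BearingFault: Pressure, Temp
  Wear: BearingFault, Noise, Vibration
Taking the union gives {BearingFault, Current, Load, Lubricant, Noise, Pressure, RPM, Temp, Torque, Vibration, Wear}.

{BearingFault, Current, Load, Lubricant, Noise, Pressure, RPM, Temp, Torque, Vibration, Wear}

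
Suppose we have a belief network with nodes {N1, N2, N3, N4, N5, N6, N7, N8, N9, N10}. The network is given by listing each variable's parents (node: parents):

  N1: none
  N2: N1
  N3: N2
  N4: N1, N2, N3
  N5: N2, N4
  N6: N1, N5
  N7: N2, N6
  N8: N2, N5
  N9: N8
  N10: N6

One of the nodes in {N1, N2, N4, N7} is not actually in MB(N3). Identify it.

Recall MB(v) = parents ∪ children ∪ spouses, where spouses are the other parents of v's children.
Children of N3: N4.
N3 has parent N2.
For each child, the remaining parents (spouses of N3):
  parents(N4) \ {N3} = {N1, N2}.
MB(N3) = {N1, N2, N4}.
N7 is neither a parent, child, nor co-parent of N3, so it does not belong.

N7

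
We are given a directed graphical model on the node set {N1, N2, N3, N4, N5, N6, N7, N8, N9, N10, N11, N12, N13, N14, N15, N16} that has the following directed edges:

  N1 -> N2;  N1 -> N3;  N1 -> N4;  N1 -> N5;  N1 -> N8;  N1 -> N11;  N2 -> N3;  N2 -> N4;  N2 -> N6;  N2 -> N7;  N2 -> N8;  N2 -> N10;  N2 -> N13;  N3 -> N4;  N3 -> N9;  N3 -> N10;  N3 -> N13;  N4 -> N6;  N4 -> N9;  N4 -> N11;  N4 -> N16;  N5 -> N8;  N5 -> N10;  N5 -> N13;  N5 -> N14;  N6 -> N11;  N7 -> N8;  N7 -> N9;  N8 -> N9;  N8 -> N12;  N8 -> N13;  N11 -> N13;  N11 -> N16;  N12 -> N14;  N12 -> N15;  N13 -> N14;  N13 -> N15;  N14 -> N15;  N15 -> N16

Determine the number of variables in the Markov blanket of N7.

The Markov blanket of a node is its parents, its children, and the other parents of its children.
N7 has parent N2.
Ch(N7) = {N8, N9}.
Parents of each child, excluding N7:
  N8: N1, N2, N5
  N9: N3, N4, N8
MB(N7) = {N1, N2, N3, N4, N5, N8, N9}, which has 7 nodes.

7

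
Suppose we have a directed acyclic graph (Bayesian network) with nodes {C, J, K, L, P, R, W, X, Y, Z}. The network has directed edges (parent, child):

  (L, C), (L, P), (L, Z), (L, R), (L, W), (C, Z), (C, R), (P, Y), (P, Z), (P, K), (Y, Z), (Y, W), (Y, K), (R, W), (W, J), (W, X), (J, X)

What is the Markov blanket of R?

R has parents C, L.
Ch(R) = {W}.
Co-parents of R (other parents of its children):
  W: L, Y
Union: {C, L} ∪ {W} ∪ {L, Y} = {C, L, W, Y}.

{C, L, W, Y}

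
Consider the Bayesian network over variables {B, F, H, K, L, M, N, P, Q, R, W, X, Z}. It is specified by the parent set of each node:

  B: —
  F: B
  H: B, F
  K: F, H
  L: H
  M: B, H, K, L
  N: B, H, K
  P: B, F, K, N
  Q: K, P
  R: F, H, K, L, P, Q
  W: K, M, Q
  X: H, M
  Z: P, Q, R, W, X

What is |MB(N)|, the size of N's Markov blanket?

5

A node's Markov blanket = Pa ∪ Ch ∪ (parents of Ch other than the node itself).
N has parents B, H, K.
Ch(N) = {P}.
Parents of each child, excluding N:
  P: B, F, K
MB(N) = {B, F, H, K, P}, which has 5 nodes.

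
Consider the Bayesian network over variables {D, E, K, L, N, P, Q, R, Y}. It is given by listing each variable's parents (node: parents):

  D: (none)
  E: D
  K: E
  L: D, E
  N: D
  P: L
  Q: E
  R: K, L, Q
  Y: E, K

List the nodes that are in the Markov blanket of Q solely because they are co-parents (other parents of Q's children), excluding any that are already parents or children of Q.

Children of Q: R.
  parents(R) \ {Q} = {K, L}.
Excluding nodes already adjacent to Q (E, R), the co-parent-only contribution is {K, L}.

{K, L}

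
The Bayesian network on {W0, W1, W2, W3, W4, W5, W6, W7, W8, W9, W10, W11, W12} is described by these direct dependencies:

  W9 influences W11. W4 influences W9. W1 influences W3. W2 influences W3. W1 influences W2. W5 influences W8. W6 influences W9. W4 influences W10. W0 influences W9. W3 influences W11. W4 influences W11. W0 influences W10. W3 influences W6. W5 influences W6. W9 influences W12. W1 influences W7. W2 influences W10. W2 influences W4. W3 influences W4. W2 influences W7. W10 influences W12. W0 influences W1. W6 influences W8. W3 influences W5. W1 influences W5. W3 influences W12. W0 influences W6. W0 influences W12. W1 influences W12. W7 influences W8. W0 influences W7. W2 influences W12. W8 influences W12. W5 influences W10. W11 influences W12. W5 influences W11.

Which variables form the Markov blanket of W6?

By definition, MB(W6) is built from W6's parents, W6's children, and the co-parents of W6.
W6 has parents W0, W3, W5.
W6 has children W8, W9.
Parents of each child, excluding W6:
  W8's other parents are W5, W7.
  parents(W9) \ {W6} = {W0, W4}.
Union: {W0, W3, W5} ∪ {W8, W9} ∪ {W0, W4, W5, W7} = {W0, W3, W4, W5, W7, W8, W9}.

{W0, W3, W4, W5, W7, W8, W9}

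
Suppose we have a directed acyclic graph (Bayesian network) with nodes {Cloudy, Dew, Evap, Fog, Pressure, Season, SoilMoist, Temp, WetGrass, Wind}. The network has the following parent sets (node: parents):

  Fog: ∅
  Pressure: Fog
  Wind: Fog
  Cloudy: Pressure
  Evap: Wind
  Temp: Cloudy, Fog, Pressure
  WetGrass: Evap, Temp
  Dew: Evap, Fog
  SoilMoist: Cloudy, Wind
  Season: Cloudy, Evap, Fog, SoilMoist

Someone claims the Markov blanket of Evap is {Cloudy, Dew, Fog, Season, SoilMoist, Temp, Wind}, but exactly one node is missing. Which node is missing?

By definition, MB(Evap) is built from Evap's parents, Evap's children, and the co-parents of Evap.
Parents of Evap: Wind.
Children of Evap: Dew, Season, WetGrass.
For each child, the remaining parents (spouses of Evap):
  parents(WetGrass) \ {Evap} = {Temp}.
  Dew also has parent Fog.
  Season also has parents Cloudy, Fog, SoilMoist.
MB(Evap) = {Cloudy, Dew, Fog, Season, SoilMoist, Temp, WetGrass, Wind}.
Comparing with the claimed set, WetGrass is missing.

WetGrass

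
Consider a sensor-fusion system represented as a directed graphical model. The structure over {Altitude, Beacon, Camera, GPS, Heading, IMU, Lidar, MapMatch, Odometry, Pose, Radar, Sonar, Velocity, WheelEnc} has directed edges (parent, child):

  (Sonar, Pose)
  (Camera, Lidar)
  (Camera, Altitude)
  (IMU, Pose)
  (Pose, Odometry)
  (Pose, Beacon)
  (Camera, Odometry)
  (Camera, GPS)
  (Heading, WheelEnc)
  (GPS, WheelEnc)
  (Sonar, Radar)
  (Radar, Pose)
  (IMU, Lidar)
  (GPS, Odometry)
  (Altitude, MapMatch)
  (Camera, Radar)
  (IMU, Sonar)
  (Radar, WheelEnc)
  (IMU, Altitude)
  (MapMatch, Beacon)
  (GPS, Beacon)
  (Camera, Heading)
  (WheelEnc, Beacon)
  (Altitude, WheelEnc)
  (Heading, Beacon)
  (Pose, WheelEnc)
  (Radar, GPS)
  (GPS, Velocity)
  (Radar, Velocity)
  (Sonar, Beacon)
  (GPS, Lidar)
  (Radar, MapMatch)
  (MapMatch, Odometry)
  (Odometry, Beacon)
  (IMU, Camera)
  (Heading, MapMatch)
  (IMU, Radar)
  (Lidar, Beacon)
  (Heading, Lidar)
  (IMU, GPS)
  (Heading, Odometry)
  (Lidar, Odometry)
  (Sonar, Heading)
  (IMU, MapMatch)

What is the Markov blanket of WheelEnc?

{Altitude, Beacon, GPS, Heading, Lidar, MapMatch, Odometry, Pose, Radar, Sonar}

WheelEnc has parents Altitude, GPS, Heading, Pose, Radar.
WheelEnc has child Beacon.
For each child, the remaining parents (spouses of WheelEnc):
  parents(Beacon) \ {WheelEnc} = {GPS, Heading, Lidar, MapMatch, Odometry, Pose, Sonar}.
Taking the union gives {Altitude, Beacon, GPS, Heading, Lidar, MapMatch, Odometry, Pose, Radar, Sonar}.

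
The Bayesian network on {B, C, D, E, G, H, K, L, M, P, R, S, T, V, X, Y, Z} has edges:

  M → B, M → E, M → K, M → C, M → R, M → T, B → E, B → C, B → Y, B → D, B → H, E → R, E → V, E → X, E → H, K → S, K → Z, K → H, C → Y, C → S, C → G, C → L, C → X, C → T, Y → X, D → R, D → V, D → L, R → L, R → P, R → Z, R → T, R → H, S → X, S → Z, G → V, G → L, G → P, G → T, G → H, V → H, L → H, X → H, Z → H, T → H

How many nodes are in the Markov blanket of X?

A node's Markov blanket = Pa ∪ Ch ∪ (parents of Ch other than the node itself).
Pa(X) = {C, E, S, Y}.
X's children: H.
Co-parents of X (other parents of its children):
  H's other parents are B, E, G, K, L, R, T, V, Z.
MB(X) = {B, C, E, G, H, K, L, R, S, T, V, Y, Z}, which has 13 nodes.

13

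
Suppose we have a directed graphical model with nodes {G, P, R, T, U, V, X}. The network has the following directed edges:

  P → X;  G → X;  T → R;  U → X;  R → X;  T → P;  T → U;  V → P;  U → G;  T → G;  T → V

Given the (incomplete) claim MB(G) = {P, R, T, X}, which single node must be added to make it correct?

By definition, MB(G) is built from G's parents, G's children, and the co-parents of G.
Parents of G: T, U.
Children of G: X.
Other parents of G's children:
  X also has parents P, R, U.
MB(G) = {P, R, T, U, X}.
Comparing with the claimed set, U is missing.

U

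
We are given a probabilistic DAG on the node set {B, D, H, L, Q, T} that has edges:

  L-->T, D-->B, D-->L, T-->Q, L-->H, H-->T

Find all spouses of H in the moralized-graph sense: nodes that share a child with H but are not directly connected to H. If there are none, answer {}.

Children of H: T.
  parents(T) \ {H} = {L}.
Excluding nodes already adjacent to H (L, T), the co-parent-only contribution is {}.

{}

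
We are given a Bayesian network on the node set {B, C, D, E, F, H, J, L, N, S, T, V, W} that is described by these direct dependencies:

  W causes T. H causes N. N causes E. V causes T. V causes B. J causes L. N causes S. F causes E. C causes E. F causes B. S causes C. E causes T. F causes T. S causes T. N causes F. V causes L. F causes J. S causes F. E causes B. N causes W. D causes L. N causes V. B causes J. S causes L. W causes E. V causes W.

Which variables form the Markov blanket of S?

S's parents: N.
S's children: C, F, L, T.
Co-parents of S (other parents of its children):
  C: no additional parents.
  F also has parent N.
  T also has parents E, F, V, W.
  L also has parents D, J, V.
Union: {N} ∪ {C, F, L, T} ∪ {D, E, F, J, N, V, W} = {C, D, E, F, J, L, N, T, V, W}.

{C, D, E, F, J, L, N, T, V, W}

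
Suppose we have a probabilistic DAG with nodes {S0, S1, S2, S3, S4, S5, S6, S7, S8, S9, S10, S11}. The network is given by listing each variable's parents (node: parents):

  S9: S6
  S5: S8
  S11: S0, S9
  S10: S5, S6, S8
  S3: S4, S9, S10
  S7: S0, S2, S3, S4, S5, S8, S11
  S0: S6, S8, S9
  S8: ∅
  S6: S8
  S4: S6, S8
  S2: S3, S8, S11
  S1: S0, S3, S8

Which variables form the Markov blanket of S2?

{S0, S3, S4, S5, S7, S8, S11}

The Markov blanket of a node is its parents, its children, and the other parents of its children.
Children of S2: S7.
S2 has parents S3, S8, S11.
Other parents of S2's children:
  S7 also has parents S0, S3, S4, S5, S8, S11.
MB(S2) = {S0, S3, S4, S5, S7, S8, S11}.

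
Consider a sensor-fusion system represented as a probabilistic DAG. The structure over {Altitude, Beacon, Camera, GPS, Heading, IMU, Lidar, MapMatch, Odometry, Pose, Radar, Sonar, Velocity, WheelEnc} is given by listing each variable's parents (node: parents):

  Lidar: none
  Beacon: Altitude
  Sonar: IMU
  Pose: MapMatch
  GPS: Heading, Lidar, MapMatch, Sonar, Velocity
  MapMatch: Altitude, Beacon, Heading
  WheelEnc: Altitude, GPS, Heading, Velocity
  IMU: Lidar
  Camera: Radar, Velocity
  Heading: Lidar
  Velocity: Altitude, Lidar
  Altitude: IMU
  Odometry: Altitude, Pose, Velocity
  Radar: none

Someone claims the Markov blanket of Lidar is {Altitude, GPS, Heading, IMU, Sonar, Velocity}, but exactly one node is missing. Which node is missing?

Recall MB(v) = parents ∪ children ∪ spouses, where spouses are the other parents of v's children.
Lidar has no parents.
Children of Lidar: GPS, Heading, IMU, Velocity.
Parents of each child, excluding Lidar:
  IMU: no additional parents.
  Heading: no additional parents.
  Velocity also has parent Altitude.
  GPS's other parents are Heading, MapMatch, Sonar, Velocity.
MB(Lidar) = {Altitude, GPS, Heading, IMU, MapMatch, Sonar, Velocity}.
Comparing with the claimed set, MapMatch is missing.

MapMatch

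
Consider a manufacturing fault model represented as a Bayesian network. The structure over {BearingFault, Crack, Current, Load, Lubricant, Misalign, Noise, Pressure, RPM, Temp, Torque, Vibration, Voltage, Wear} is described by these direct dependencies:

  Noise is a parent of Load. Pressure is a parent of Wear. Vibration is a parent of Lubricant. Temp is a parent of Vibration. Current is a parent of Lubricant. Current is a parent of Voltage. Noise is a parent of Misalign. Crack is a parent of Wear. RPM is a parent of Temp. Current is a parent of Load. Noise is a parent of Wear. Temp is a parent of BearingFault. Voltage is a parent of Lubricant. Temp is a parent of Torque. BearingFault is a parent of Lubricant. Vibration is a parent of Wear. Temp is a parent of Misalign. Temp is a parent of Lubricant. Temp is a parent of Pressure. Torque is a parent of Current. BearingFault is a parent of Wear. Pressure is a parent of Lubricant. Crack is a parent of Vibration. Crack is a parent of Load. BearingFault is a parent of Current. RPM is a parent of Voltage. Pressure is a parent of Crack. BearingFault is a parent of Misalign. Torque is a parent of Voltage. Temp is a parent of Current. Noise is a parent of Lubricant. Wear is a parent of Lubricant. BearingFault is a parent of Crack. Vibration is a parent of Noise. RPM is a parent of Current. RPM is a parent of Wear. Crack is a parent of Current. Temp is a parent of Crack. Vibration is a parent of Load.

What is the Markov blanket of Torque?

By definition, MB(Torque) is built from Torque's parents, Torque's children, and the co-parents of Torque.
Children of Torque: Current, Voltage.
Pa(Torque) = {Temp}.
Co-parents of Torque (other parents of its children):
  parents(Current) \ {Torque} = {BearingFault, Crack, RPM, Temp}.
  parents(Voltage) \ {Torque} = {Current, RPM}.
Taking the union gives {BearingFault, Crack, Current, RPM, Temp, Voltage}.

{BearingFault, Crack, Current, RPM, Temp, Voltage}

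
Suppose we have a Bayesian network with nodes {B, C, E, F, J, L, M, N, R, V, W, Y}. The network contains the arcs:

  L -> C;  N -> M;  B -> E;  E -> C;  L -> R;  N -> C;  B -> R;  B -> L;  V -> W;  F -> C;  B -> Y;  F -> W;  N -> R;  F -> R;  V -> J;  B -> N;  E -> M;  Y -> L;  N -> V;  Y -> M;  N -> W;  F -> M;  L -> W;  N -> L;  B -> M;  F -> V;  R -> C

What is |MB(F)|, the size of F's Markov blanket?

Parents of F: none.
Ch(F) = {C, M, R, V, W}.
Co-parents of F (other parents of its children):
  V's other parent is N.
  R's other parents are B, L, N.
  parents(W) \ {F} = {L, N, V}.
  C's other parents are E, L, N, R.
  parents(M) \ {F} = {B, E, N, Y}.
MB(F) = {B, C, E, L, M, N, R, V, W, Y}, which has 10 nodes.

10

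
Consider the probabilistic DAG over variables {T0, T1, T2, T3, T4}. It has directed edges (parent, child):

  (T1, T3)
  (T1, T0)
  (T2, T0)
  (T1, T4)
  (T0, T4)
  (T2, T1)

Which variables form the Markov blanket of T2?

T2 has children T0, T1.
T2 has no parents.
Parents of each child, excluding T2:
  T1: no additional parents.
  T0's other parent is T1.
So the Markov blanket of T2 is {T0, T1}.

{T0, T1}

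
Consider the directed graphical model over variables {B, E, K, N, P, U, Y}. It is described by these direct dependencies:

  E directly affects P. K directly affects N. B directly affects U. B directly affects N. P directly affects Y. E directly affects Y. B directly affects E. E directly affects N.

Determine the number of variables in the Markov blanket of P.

Recall MB(v) = parents ∪ children ∪ spouses, where spouses are the other parents of v's children.
Pa(P) = {E}.
P's children: Y.
Parents of each child, excluding P:
  parents(Y) \ {P} = {E}.
MB(P) = {E, Y}, which has 2 nodes.

2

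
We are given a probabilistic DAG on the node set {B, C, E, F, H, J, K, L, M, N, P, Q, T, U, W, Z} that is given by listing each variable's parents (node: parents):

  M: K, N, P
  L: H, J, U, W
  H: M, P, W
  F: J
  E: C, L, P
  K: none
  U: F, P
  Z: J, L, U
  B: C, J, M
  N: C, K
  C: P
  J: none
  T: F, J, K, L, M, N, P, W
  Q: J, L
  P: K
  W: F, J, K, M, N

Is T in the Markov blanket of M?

T is a child of M.
So T ∈ MB(M).

Yes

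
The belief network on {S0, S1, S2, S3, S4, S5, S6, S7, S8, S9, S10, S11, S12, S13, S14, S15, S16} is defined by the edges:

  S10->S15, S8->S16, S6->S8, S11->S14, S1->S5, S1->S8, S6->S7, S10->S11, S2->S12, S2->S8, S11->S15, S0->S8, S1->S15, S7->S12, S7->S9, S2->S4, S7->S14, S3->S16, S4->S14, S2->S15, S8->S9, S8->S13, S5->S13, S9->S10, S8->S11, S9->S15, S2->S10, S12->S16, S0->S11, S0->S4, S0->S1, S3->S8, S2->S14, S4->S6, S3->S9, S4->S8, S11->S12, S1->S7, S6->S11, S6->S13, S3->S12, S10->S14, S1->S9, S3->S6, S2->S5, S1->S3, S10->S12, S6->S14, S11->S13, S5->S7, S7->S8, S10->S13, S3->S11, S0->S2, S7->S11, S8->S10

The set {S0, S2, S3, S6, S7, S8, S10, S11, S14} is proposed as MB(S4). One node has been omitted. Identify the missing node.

S1

A node's Markov blanket = Pa ∪ Ch ∪ (parents of Ch other than the node itself).
S4's children: S6, S8, S14.
Pa(S4) = {S0, S2}.
Co-parents of S4 (other parents of its children):
  S6's other parent is S3.
  S8 also has parents S0, S1, S2, S3, S6, S7.
  parents(S14) \ {S4} = {S2, S6, S7, S10, S11}.
MB(S4) = {S0, S1, S2, S3, S6, S7, S8, S10, S11, S14}.
Comparing with the claimed set, S1 is missing.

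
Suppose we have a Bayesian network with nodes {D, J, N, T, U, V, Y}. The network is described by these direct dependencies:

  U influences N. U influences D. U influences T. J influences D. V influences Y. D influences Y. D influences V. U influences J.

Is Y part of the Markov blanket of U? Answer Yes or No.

No

A node's Markov blanket = Pa ∪ Ch ∪ (parents of Ch other than the node itself).
U has children D, J, N, T.
U's parents: none.
For each child, the remaining parents (spouses of U):
  T: no additional parents.
  J has no other parent.
  parents(D) \ {U} = {J}.
  N: no additional parents.
MB(U) = {D, J, N, T}; Y is not in this set.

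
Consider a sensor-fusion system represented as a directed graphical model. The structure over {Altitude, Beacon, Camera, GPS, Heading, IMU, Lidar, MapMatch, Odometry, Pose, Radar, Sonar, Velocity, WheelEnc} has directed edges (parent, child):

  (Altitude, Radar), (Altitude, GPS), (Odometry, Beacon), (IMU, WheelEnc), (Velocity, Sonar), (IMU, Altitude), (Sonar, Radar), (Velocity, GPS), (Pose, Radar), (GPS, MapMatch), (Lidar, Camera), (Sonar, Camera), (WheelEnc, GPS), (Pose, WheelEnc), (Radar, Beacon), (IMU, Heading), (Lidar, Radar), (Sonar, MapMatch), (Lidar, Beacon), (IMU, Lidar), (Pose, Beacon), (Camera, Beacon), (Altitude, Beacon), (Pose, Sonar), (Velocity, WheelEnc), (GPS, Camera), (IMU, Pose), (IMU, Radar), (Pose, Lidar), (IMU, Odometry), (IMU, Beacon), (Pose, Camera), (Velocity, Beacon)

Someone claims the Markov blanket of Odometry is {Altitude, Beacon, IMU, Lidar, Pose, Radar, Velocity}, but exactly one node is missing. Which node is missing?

A node's Markov blanket = Pa ∪ Ch ∪ (parents of Ch other than the node itself).
Parents of Odometry: IMU.
Odometry's children: Beacon.
Other parents of Odometry's children:
  Beacon's other parents are Altitude, Camera, IMU, Lidar, Pose, Radar, Velocity.
MB(Odometry) = {Altitude, Beacon, Camera, IMU, Lidar, Pose, Radar, Velocity}.
Comparing with the claimed set, Camera is missing.

Camera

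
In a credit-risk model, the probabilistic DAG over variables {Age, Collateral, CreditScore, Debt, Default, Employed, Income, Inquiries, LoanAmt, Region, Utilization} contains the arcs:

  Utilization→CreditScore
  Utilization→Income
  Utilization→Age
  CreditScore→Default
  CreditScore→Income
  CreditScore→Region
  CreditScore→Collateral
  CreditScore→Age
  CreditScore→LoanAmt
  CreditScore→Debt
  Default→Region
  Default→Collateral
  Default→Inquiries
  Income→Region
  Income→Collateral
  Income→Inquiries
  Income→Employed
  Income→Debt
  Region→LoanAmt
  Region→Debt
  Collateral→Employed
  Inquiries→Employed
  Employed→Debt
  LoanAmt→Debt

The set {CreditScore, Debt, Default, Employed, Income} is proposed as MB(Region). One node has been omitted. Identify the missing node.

LoanAmt

Region has parents CreditScore, Default, Income.
Region's children: Debt, LoanAmt.
Other parents of Region's children:
  LoanAmt also has parent CreditScore.
  Debt also has parents CreditScore, Employed, Income, LoanAmt.
MB(Region) = {CreditScore, Debt, Default, Employed, Income, LoanAmt}.
Comparing with the claimed set, LoanAmt is missing.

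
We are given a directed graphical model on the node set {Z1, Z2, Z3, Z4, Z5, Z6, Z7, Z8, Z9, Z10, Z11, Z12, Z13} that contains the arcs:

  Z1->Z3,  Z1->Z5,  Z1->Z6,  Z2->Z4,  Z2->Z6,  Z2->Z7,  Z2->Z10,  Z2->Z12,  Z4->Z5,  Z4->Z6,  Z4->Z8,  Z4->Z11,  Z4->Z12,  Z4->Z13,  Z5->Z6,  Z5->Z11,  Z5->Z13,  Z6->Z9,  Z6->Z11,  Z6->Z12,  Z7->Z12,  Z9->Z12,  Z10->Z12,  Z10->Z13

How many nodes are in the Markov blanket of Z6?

9

Parents of Z6: Z1, Z2, Z4, Z5.
Z6 has children Z9, Z11, Z12.
For each child, the remaining parents (spouses of Z6):
  Z9: no additional parents.
  parents(Z11) \ {Z6} = {Z4, Z5}.
  parents(Z12) \ {Z6} = {Z2, Z4, Z7, Z9, Z10}.
MB(Z6) = {Z1, Z2, Z4, Z5, Z7, Z9, Z10, Z11, Z12}, which has 9 nodes.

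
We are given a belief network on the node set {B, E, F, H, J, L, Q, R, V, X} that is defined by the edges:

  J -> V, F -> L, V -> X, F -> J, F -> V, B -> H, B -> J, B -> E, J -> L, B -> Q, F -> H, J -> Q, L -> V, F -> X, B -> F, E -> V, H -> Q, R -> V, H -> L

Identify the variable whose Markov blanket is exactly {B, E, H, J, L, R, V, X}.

F

The target node must have every member of {B, E, H, J, L, R, V, X} as a parent, child, or co-parent, and no others.
Parents of F: B; children: H, J, L, V, X; co-parents: B, E, H, J, L, R, V.
These exactly cover the given set, so the node is F.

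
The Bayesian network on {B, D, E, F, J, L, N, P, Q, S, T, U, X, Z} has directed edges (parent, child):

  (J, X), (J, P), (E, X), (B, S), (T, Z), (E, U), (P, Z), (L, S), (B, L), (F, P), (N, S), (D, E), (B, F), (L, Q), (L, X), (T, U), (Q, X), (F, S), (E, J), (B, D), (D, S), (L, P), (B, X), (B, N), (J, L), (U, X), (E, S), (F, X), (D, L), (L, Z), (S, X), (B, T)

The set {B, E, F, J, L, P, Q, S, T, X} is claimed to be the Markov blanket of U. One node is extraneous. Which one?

Recall MB(v) = parents ∪ children ∪ spouses, where spouses are the other parents of v's children.
U's children: X.
Parents of U: E, T.
Co-parents of U (other parents of its children):
  X's other parents are B, E, F, J, L, Q, S.
MB(U) = {B, E, F, J, L, Q, S, T, X}.
P is neither a parent, child, nor co-parent of U, so it does not belong.

P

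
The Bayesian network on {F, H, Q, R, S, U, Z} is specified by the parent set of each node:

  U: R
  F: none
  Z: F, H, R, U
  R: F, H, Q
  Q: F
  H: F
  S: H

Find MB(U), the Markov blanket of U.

Recall MB(v) = parents ∪ children ∪ spouses, where spouses are the other parents of v's children.
Parents of U: R.
U has child Z.
Co-parents of U (other parents of its children):
  Z: F, H, R
MB(U) = {F, H, R, Z}.

{F, H, R, Z}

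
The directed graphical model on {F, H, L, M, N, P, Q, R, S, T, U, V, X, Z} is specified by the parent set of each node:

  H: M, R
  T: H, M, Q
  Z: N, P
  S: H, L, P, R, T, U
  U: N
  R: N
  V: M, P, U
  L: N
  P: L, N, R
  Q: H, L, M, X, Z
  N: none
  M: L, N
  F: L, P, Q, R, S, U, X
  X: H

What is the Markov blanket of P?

{F, H, L, M, N, Q, R, S, T, U, V, X, Z}

By definition, MB(P) is built from P's parents, P's children, and the co-parents of P.
Ch(P) = {F, S, V, Z}.
P has parents L, N, R.
Other parents of P's children:
  V: M, U
  Z: N
  S: H, L, R, T, U
  F: L, Q, R, S, U, X
Union: {L, N, R} ∪ {F, S, V, Z} ∪ {H, L, M, N, Q, R, S, T, U, X} = {F, H, L, M, N, Q, R, S, T, U, V, X, Z}.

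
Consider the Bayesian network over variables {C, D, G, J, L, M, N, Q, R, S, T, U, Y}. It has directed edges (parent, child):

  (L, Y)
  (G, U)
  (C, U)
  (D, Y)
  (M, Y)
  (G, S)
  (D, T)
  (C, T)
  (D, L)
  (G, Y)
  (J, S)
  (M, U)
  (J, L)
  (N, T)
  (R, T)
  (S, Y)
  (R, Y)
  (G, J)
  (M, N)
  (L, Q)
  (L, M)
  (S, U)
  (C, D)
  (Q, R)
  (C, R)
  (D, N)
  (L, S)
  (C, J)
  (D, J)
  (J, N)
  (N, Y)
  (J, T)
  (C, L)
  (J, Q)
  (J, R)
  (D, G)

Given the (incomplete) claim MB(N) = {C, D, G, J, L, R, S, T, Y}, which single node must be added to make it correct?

The Markov blanket of a node is its parents, its children, and the other parents of its children.
Parents of N: D, J, M.
N has children T, Y.
For each child, the remaining parents (spouses of N):
  T: C, D, J, R
  Y: D, G, L, M, R, S
MB(N) = {C, D, G, J, L, M, R, S, T, Y}.
Comparing with the claimed set, M is missing.

M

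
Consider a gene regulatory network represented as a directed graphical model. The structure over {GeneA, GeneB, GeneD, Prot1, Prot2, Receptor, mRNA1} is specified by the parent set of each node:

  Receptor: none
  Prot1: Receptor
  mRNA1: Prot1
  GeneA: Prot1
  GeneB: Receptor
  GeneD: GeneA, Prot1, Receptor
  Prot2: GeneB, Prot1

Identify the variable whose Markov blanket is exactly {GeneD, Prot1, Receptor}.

The target node must have every member of {GeneD, Prot1, Receptor} as a parent, child, or co-parent, and no others.
Parents of GeneA: Prot1; children: GeneD; co-parents: Prot1, Receptor.
These exactly cover the given set, so the node is GeneA.

GeneA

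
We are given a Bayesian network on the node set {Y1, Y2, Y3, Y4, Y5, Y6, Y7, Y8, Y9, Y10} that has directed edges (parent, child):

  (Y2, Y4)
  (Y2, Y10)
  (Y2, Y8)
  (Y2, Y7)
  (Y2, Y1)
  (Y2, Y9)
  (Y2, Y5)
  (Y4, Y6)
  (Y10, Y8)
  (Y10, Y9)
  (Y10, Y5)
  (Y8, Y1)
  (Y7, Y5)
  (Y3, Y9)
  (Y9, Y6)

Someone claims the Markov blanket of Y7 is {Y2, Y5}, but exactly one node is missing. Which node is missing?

Parents of Y7: Y2.
Children of Y7: Y5.
Co-parents of Y7 (other parents of its children):
  parents(Y5) \ {Y7} = {Y2, Y10}.
MB(Y7) = {Y2, Y5, Y10}.
Comparing with the claimed set, Y10 is missing.

Y10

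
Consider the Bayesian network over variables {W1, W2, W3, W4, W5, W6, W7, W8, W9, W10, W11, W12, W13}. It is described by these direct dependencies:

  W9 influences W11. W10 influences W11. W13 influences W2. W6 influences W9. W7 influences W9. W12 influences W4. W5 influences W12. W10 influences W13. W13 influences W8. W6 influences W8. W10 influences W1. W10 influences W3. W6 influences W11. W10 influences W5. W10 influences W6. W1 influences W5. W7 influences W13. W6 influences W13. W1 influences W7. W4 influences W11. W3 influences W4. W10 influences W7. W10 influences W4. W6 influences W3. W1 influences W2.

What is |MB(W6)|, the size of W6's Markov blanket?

8

A node's Markov blanket = Pa ∪ Ch ∪ (parents of Ch other than the node itself).
Children of W6: W3, W8, W9, W11, W13.
W6 has parent W10.
Parents of each child, excluding W6:
  W13's other parents are W7, W10.
  W3's other parent is W10.
  W9's other parent is W7.
  W8 also has parent W13.
  W11's other parents are W4, W9, W10.
MB(W6) = {W3, W4, W7, W8, W9, W10, W11, W13}, which has 8 nodes.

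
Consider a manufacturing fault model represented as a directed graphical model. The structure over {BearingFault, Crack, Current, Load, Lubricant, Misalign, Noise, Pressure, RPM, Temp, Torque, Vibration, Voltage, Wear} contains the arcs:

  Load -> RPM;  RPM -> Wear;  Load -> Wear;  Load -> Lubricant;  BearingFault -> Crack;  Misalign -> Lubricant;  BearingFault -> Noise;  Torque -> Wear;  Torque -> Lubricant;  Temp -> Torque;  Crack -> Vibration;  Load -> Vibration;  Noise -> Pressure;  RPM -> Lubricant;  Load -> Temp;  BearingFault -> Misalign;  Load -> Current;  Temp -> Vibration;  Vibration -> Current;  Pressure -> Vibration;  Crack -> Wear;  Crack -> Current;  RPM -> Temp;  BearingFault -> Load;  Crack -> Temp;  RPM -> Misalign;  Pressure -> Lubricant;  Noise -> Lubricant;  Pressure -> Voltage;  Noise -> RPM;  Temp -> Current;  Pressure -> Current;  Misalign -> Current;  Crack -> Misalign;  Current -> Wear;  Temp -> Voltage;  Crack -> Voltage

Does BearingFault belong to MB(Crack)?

BearingFault is a parent of Crack.
So BearingFault ∈ MB(Crack).

Yes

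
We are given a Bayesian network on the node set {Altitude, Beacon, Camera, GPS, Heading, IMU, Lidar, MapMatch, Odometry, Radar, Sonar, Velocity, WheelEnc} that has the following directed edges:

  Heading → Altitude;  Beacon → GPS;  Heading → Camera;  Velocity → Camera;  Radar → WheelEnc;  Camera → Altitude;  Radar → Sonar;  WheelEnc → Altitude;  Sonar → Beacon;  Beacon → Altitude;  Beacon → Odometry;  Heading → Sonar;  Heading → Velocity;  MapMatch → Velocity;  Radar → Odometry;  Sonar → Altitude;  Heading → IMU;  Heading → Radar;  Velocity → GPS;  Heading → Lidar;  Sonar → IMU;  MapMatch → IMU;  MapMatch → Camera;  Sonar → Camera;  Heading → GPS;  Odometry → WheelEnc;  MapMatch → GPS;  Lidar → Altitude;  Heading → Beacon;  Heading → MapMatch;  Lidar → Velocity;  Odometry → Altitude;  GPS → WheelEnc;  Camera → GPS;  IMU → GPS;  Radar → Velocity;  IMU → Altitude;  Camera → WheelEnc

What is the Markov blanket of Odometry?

By definition, MB(Odometry) is built from Odometry's parents, Odometry's children, and the co-parents of Odometry.
Parents of Odometry: Beacon, Radar.
Odometry's children: Altitude, WheelEnc.
Parents of each child, excluding Odometry:
  WheelEnc's other parents are Camera, GPS, Radar.
  parents(Altitude) \ {Odometry} = {Beacon, Camera, Heading, IMU, Lidar, Sonar, WheelEnc}.
MB(Odometry) = {Altitude, Beacon, Camera, GPS, Heading, IMU, Lidar, Radar, Sonar, WheelEnc}.

{Altitude, Beacon, Camera, GPS, Heading, IMU, Lidar, Radar, Sonar, WheelEnc}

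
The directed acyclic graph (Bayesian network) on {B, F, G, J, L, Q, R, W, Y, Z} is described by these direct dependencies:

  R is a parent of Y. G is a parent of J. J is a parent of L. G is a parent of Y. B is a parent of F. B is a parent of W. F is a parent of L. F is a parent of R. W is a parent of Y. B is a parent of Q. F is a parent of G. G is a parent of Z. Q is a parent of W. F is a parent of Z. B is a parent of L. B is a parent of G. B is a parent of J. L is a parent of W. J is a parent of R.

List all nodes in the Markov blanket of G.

{B, F, J, R, W, Y, Z}

G has parents B, F.
Ch(G) = {J, Y, Z}.
For each child, the remaining parents (spouses of G):
  J: B
  Y: R, W
  Z: F
MB(G) = {B, F, J, R, W, Y, Z}.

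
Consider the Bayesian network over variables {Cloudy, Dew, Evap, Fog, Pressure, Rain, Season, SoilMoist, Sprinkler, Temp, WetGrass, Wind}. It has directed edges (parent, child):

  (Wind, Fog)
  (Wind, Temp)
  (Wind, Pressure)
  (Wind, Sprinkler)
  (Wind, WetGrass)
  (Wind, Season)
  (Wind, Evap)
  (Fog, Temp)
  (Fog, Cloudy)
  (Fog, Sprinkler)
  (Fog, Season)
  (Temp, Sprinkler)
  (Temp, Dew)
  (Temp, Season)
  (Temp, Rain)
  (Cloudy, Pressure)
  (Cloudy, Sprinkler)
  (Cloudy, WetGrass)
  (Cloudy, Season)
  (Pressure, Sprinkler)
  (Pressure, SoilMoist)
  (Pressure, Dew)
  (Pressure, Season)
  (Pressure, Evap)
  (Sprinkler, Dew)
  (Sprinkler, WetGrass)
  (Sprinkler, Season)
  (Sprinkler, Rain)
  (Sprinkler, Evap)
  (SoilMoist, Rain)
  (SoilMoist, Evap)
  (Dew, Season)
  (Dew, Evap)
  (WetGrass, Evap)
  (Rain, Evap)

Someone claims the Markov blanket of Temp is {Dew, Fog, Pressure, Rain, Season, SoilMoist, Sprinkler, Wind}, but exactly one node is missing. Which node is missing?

Recall MB(v) = parents ∪ children ∪ spouses, where spouses are the other parents of v's children.
Pa(Temp) = {Fog, Wind}.
Ch(Temp) = {Dew, Rain, Season, Sprinkler}.
Other parents of Temp's children:
  Sprinkler's other parents are Cloudy, Fog, Pressure, Wind.
  Dew also has parents Pressure, Sprinkler.
  Season also has parents Cloudy, Dew, Fog, Pressure, Sprinkler, Wind.
  parents(Rain) \ {Temp} = {SoilMoist, Sprinkler}.
MB(Temp) = {Cloudy, Dew, Fog, Pressure, Rain, Season, SoilMoist, Sprinkler, Wind}.
Comparing with the claimed set, Cloudy is missing.

Cloudy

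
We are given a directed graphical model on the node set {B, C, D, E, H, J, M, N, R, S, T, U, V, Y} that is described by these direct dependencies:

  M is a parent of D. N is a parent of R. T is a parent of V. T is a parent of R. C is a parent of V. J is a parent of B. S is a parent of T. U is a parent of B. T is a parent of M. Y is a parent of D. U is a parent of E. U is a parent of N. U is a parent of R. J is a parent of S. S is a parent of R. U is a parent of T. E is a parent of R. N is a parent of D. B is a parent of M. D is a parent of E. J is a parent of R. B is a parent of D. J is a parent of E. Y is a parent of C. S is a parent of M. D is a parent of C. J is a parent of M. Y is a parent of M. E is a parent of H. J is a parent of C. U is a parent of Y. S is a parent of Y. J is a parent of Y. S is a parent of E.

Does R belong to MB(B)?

The Markov blanket of a node is its parents, its children, and the other parents of its children.
B's children: D, M.
Pa(B) = {J, U}.
Co-parents of B (other parents of its children):
  parents(M) \ {B} = {J, S, T, Y}.
  parents(D) \ {B} = {M, N, Y}.
MB(B) = {D, J, M, N, S, T, U, Y}; R is not in this set.

No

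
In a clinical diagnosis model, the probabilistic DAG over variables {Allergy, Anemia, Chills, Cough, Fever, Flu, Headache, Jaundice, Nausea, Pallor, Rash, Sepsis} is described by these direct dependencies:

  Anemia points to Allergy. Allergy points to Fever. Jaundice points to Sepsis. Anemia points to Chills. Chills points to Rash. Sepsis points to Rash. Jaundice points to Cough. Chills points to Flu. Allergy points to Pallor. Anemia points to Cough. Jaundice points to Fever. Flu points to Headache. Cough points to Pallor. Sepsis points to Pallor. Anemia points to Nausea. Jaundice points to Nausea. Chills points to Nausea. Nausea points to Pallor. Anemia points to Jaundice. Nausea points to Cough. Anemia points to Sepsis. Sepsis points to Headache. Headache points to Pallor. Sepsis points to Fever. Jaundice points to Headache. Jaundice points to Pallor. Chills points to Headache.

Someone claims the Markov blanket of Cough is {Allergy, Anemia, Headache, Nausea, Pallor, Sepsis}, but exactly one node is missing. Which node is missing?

Children of Cough: Pallor.
Cough's parents: Anemia, Jaundice, Nausea.
Other parents of Cough's children:
  Pallor: Allergy, Headache, Jaundice, Nausea, Sepsis
MB(Cough) = {Allergy, Anemia, Headache, Jaundice, Nausea, Pallor, Sepsis}.
Comparing with the claimed set, Jaundice is missing.

Jaundice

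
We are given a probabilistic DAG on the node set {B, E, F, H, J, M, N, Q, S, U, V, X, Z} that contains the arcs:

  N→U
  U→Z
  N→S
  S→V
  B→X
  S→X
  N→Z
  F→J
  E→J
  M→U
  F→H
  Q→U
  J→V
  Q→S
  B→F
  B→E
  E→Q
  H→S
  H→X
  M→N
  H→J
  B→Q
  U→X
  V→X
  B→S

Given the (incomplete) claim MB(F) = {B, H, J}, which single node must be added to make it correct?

F's parents: B.
Ch(F) = {H, J}.
Parents of each child, excluding F:
  H: no additional parents.
  J's other parents are E, H.
MB(F) = {B, E, H, J}.
Comparing with the claimed set, E is missing.

E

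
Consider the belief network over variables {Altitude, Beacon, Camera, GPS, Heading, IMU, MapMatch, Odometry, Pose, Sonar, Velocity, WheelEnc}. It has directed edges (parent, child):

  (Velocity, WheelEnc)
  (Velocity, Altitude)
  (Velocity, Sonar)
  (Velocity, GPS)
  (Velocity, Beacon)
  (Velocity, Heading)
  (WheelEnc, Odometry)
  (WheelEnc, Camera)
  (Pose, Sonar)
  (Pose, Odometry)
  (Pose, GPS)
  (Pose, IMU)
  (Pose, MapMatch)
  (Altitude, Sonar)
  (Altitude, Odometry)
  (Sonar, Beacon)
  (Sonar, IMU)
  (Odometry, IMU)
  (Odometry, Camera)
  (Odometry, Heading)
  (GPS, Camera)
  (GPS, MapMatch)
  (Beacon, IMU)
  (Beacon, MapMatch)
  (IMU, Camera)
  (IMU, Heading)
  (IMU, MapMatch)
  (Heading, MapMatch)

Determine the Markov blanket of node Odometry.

Parents of Odometry: Altitude, Pose, WheelEnc.
Odometry has children Camera, Heading, IMU.
Other parents of Odometry's children:
  parents(IMU) \ {Odometry} = {Beacon, Pose, Sonar}.
  Camera's other parents are GPS, IMU, WheelEnc.
  Heading also has parents IMU, Velocity.
Union: {Altitude, Pose, WheelEnc} ∪ {Camera, Heading, IMU} ∪ {Beacon, GPS, IMU, Pose, Sonar, Velocity, WheelEnc} = {Altitude, Beacon, Camera, GPS, Heading, IMU, Pose, Sonar, Velocity, WheelEnc}.

{Altitude, Beacon, Camera, GPS, Heading, IMU, Pose, Sonar, Velocity, WheelEnc}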